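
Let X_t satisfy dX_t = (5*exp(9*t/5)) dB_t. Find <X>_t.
<X>_t = 125*exp(18*t/5)/18 - 125/18

For an Itô process dX_t = a(t) dt + b(t) dB_t, the quadratic variation is <X>_t = int_0^t b(s)^2 ds (the drift term does not contribute). Here b(s) = 5*exp(9*s/5), so
  b(s)^2 = 25*exp(18*s/5).
Integrating from 0 to t:
  <X>_t = int_0^t (25*exp(18*s/5)) ds = 125*exp(18*t/5)/18 - 125/18.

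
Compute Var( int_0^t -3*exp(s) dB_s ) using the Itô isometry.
Var = 9*exp(2*t)/2 - 9/2

The Itô integral of a deterministic integrand f(s) has mean 0 because each increment f(s) * (B_{s+ds} - B_s) has mean 0. By the Itô isometry:
  Var( int_0^t f(s) dB_s ) = E[ (int_0^t f(s) dB_s)^2 ] = int_0^t f(s)^2 ds.
Here f(s) = -3*exp(s), so f(s)^2 = 9*exp(2*s). Integrate:
  int_0^t (9*exp(2*s)) ds = 9*exp(2*t)/2 - 9/2.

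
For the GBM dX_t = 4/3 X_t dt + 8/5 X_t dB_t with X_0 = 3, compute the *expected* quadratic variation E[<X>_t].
E[<X>_t] = 216*exp(392*t/75)/49 - 216/49

<X>_t = int_0^t ((8/5) * X_s)^2 ds. Taking expectation inside the integral: E[<X>_t] = (8/5)^2 * int_0^t E[X_s^2] ds. For GBM, E[X_s^2] = x_0^2 * exp((2 mu + sigma^2) s). Integrating:
  E[<X>_t] = (8/5)^2 * 3^2 * (exp((2*(4/3) + (8/5)^2) t) - 1) / (2*(4/3) + (8/5)^2)
           = (8/5)^2 * 3^2 * (exp((392/75) t) - 1) / (392/75) = 216*exp(392*t/75)/49 - 216/49.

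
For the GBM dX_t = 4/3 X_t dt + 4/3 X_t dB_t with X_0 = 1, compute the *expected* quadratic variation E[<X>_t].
E[<X>_t] = 2*exp(40*t/9)/5 - 2/5

<X>_t = int_0^t ((4/3) * X_s)^2 ds. Taking expectation inside the integral: E[<X>_t] = (4/3)^2 * int_0^t E[X_s^2] ds. For GBM, E[X_s^2] = x_0^2 * exp((2 mu + sigma^2) s). Integrating:
  E[<X>_t] = (4/3)^2 * 1^2 * (exp((2*(4/3) + (4/3)^2) t) - 1) / (2*(4/3) + (4/3)^2)
           = (4/3)^2 * 1^2 * (exp((40/9) t) - 1) / (40/9) = 2*exp(40*t/9)/5 - 2/5.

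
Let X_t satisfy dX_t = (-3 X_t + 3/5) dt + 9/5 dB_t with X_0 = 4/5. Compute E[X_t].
E[X_t] = 1/5 + 3*exp(-3*t)/5

Taking expectations and using E[dB_t] = 0, the mean m(t) = E[X_t] satisfies the ODE m'(t) = a m(t) + b with m(0) = x_0. With a = -3, b = 3/5, x_0 = 4/5, the solution is
  m(t) = x_0 * exp(a t) + (b/a) * (exp(a t) - 1)
       = (4/5) * exp((-3) t) + ((3/5)/(-3)) * (exp((-3) t) - 1)
       = 1/5 + 3*exp(-3*t)/5.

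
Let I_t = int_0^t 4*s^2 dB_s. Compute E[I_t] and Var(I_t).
E[I_t] = 0; Var(I_t) = 16*t^5/5

The Itô integral of a deterministic integrand f(s) has mean 0 because each increment f(s) * (B_{s+ds} - B_s) has mean 0. By the Itô isometry:
  Var( int_0^t f(s) dB_s ) = E[ (int_0^t f(s) dB_s)^2 ] = int_0^t f(s)^2 ds.
Here f(s) = 4*s^2, so f(s)^2 = 16*s^4. Integrate:
  int_0^t (16*s^4) ds = 16*t^5/5.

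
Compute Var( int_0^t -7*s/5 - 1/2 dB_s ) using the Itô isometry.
Var = t*(196*t^2 + 210*t + 75)/300

The Itô integral of a deterministic integrand f(s) has mean 0 because each increment f(s) * (B_{s+ds} - B_s) has mean 0. By the Itô isometry:
  Var( int_0^t f(s) dB_s ) = E[ (int_0^t f(s) dB_s)^2 ] = int_0^t f(s)^2 ds.
Here f(s) = -7*s/5 - 1/2, so f(s)^2 = (14*s + 5)^2/100. Integrate:
  int_0^t ((14*s + 5)^2/100) ds = t*(196*t^2 + 210*t + 75)/300.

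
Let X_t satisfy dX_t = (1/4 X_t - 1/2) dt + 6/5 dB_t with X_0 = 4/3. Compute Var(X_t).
Var(X_t) = 72*exp(t/2)/25 - 72/25

The variance V(t) = Var(X_t) satisfies V'(t) = 2 a V(t) + c^2 with V(0) = 0 (drift coefficient is linear in X, diffusion is constant). With a = 1/4, c = 6/5, the solution is
  V(t) = (c^2 / (2 a)) * (exp(2 a t) - 1)
       = ((6/5)^2 / (2*(1/4))) * (exp((1/2) t) - 1)
       = 72*exp(t/2)/25 - 72/25.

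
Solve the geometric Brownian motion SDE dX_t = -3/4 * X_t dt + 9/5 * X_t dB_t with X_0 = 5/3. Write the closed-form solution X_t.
X_t = 5/3 * exp((-237/100) * t + (9/5) * B_t)

For GBM dX = mu X dt + sigma X dB with X_0 = x_0, apply Itô to Y = log X: dY = (mu - sigma^2/2) dt + sigma dB, so Y_t = log(x_0) + (mu - sigma^2/2) t + sigma B_t and hence X_t = x_0 * exp((mu - sigma^2/2) t + sigma B_t).
With mu = -3/4, sigma = 9/5, x_0 = 5/3, this gives:
  X_t = 5/3 * exp((-237/100) * t + (9/5) * B_t).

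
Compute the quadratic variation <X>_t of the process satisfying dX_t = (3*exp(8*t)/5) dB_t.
<X>_t = 9*exp(16*t)/400 - 9/400

For an Itô process dX_t = a(t) dt + b(t) dB_t, the quadratic variation is <X>_t = int_0^t b(s)^2 ds (the drift term does not contribute). Here b(s) = 3*exp(8*s)/5, so
  b(s)^2 = 9*exp(16*s)/25.
Integrating from 0 to t:
  <X>_t = int_0^t (9*exp(16*s)/25) ds = 9*exp(16*t)/400 - 9/400.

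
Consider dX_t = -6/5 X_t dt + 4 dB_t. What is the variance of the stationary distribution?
lim Var(X_t) = 20/3

The OU SDE dX = -theta X dt + sigma dB admits the integrating factor exp(theta t): d(exp(theta t) X_t) = sigma exp(theta t) dB_t. Integrating from 0 to t gives X_t = x_0 * exp(-theta t) + sigma * int_0^t exp(-theta (t-s)) dB_s for any initial x_0. The Itô integral has variance (by the Itô isometry) sigma^2 * int_0^t exp(-2 theta (t - s)) ds = sigma^2 * (1 - exp(-2 theta t)) / (2 theta), independent of x_0.
With theta = 6/5, sigma = 4:
  Var(X_t) = (4)^2 * (1 - exp(-2*6/5 t)) / (2 * 6/5) = 20/3 - 20*exp(-12*t/5)/3.
As t -> infinity, exp(-2*6/5 t) -> 0, so the stationary variance is sigma^2 / (2 theta) = 20/3.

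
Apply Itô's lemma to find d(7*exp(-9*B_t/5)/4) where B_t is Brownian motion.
d(7*exp(-9*B_t/5)/4) = (567*exp(-9*B_t/5)/200) dt + (-63*exp(-9*B_t/5)/20) dB_t

Itô's formula for f(B_t) gives d f(B_t) = f'(B_t) dB_t + (1/2) f''(B_t) dt. Compute derivatives of f(x) = 7*exp(-9*x/5)/4:
  f'(x)  = -63*exp(-9*x/5)/20
  f''(x) = 567*exp(-9*x/5)/100
Substitute x = B_t and multiply the f'' term by 1/2:
  drift     = (1/2) * (567*exp(-9*x/5)/100) evaluated at B_t = 567*exp(-9*B_t/5)/200
  diffusion = (-63*exp(-9*x/5)/20) evaluated at B_t = -63*exp(-9*B_t/5)/20
Therefore d(7*exp(-9*B_t/5)/4) = (567*exp(-9*B_t/5)/200) dt + (-63*exp(-9*B_t/5)/20) dB_t.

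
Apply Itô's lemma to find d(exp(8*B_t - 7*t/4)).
d(exp(8*B_t - 7*t/4)) = (121*exp(8*B_t - 7*t/4)/4) dt + (8*exp(8*B_t - 7*t/4)) dB_t

Itô's formula for f(t, x): d f(t, B_t) = (f_t + (1/2) f_xx) dt + f_x dB_t. Compute partials of f(t, x) = exp(-7*t/4 + 8*x):
  f_t(t,x)  = -7*exp(-7*t/4 + 8*x)/4
  f_x(t,x)  = 8*exp(-7*t/4 + 8*x)
  f_xx(t,x) = 64*exp(-7*t/4 + 8*x)
Assemble drift = f_t + (1/2) f_xx = 121*exp(-7*t/4 + 8*x)/4 and diffusion = f_x = 8*exp(-7*t/4 + 8*x). Substituting x = B_t:
  d(exp(8*B_t - 7*t/4)) = (121*exp(8*B_t - 7*t/4)/4) dt + (8*exp(8*B_t - 7*t/4)) dB_t.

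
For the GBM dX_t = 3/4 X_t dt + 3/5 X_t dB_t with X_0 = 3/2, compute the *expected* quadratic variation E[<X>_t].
E[<X>_t] = 27*exp(93*t/50)/62 - 27/62

<X>_t = int_0^t ((3/5) * X_s)^2 ds. Taking expectation inside the integral: E[<X>_t] = (3/5)^2 * int_0^t E[X_s^2] ds. For GBM, E[X_s^2] = x_0^2 * exp((2 mu + sigma^2) s). Integrating:
  E[<X>_t] = (3/5)^2 * (3/2)^2 * (exp((2*(3/4) + (3/5)^2) t) - 1) / (2*(3/4) + (3/5)^2)
           = (3/5)^2 * (3/2)^2 * (exp((93/50) t) - 1) / (93/50) = 27*exp(93*t/50)/62 - 27/62.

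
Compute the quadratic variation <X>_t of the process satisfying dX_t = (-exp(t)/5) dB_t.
<X>_t = exp(2*t)/50 - 1/50

For an Itô process dX_t = a(t) dt + b(t) dB_t, the quadratic variation is <X>_t = int_0^t b(s)^2 ds (the drift term does not contribute). Here b(s) = -exp(s)/5, so
  b(s)^2 = exp(2*s)/25.
Integrating from 0 to t:
  <X>_t = int_0^t (exp(2*s)/25) ds = exp(2*t)/50 - 1/50.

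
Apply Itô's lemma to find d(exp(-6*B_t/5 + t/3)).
d(exp(-6*B_t/5 + t/3)) = (79*exp(-6*B_t/5 + t/3)/75) dt + (-6*exp(-6*B_t/5 + t/3)/5) dB_t

Itô's formula for f(t, x): d f(t, B_t) = (f_t + (1/2) f_xx) dt + f_x dB_t. Compute partials of f(t, x) = exp(t/3 - 6*x/5):
  f_t(t,x)  = exp(t/3 - 6*x/5)/3
  f_x(t,x)  = -6*exp(t/3 - 6*x/5)/5
  f_xx(t,x) = 36*exp(t/3 - 6*x/5)/25
Assemble drift = f_t + (1/2) f_xx = 79*exp(t/3 - 6*x/5)/75 and diffusion = f_x = -6*exp(t/3 - 6*x/5)/5. Substituting x = B_t:
  d(exp(-6*B_t/5 + t/3)) = (79*exp(-6*B_t/5 + t/3)/75) dt + (-6*exp(-6*B_t/5 + t/3)/5) dB_t.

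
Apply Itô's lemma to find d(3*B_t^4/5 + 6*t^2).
d(3*B_t^4/5 + 6*t^2) = (18*B_t^2/5 + 12*t) dt + (12*B_t^3/5) dB_t

Itô's formula for f(t, x): d f(t, B_t) = (f_t + (1/2) f_xx) dt + f_x dB_t. Compute partials of f(t, x) = 6*t^2 + 3*x^4/5:
  f_t(t,x)  = 12*t
  f_x(t,x)  = 12*x^3/5
  f_xx(t,x) = 36*x^2/5
Assemble drift = f_t + (1/2) f_xx = 12*t + 18*x^2/5 and diffusion = f_x = 12*x^3/5. Substituting x = B_t:
  d(3*B_t^4/5 + 6*t^2) = (18*B_t^2/5 + 12*t) dt + (12*B_t^3/5) dB_t.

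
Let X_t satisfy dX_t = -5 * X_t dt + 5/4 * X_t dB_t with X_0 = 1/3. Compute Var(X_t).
Var(X_t) = (exp(25*t/16) - 1)*exp(-10*t)/9

For GBM dX = mu X dt + sigma X dB with X_0 = x_0, apply Itô to Y = log X: dY = (mu - sigma^2/2) dt + sigma dB, so Y_t = log(x_0) + (mu - sigma^2/2) t + sigma B_t and hence X_t = x_0 * exp((mu - sigma^2/2) t + sigma B_t).
With mu = -5, sigma = 5/4, x_0 = 1/3, this gives:
  X_t = 1/3 * exp((-185/32) * t + (5/4) * B_t).
Since sigma*B_t ~ Normal(0, sigma^2 t), E[exp(sigma*B_t)] = exp(sigma^2 t / 2); so E[X_t] = x_0 * exp((mu - sigma^2/2) t) * exp(sigma^2 t / 2) = x_0 * exp(mu t) = exp(-5*t)/3.
Var(X_t) = E[X_t^2] - (E[X_t])^2 = x_0^2 * exp(2 mu t) * (exp(sigma^2 t) - 1) = (exp(25*t/16) - 1)*exp(-10*t)/9.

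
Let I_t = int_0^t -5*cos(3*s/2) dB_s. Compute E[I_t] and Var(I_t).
E[I_t] = 0; Var(I_t) = 25*t/2 + 25*sin(3*t)/6

The Itô integral of a deterministic integrand f(s) has mean 0 because each increment f(s) * (B_{s+ds} - B_s) has mean 0. By the Itô isometry:
  Var( int_0^t f(s) dB_s ) = E[ (int_0^t f(s) dB_s)^2 ] = int_0^t f(s)^2 ds.
Here f(s) = -5*cos(3*s/2), so f(s)^2 = 25*cos(3*s/2)^2. Integrate:
  int_0^t (25*cos(3*s/2)^2) ds = 25*t/2 + 25*sin(3*t)/6.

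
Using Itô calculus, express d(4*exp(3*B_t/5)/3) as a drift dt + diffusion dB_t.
d(4*exp(3*B_t/5)/3) = (6*exp(3*B_t/5)/25) dt + (4*exp(3*B_t/5)/5) dB_t

Itô's formula for f(B_t) gives d f(B_t) = f'(B_t) dB_t + (1/2) f''(B_t) dt. Compute derivatives of f(x) = 4*exp(3*x/5)/3:
  f'(x)  = 4*exp(3*x/5)/5
  f''(x) = 12*exp(3*x/5)/25
Substitute x = B_t and multiply the f'' term by 1/2:
  drift     = (1/2) * (12*exp(3*x/5)/25) evaluated at B_t = 6*exp(3*B_t/5)/25
  diffusion = (4*exp(3*x/5)/5) evaluated at B_t = 4*exp(3*B_t/5)/5
Therefore d(4*exp(3*B_t/5)/3) = (6*exp(3*B_t/5)/25) dt + (4*exp(3*B_t/5)/5) dB_t.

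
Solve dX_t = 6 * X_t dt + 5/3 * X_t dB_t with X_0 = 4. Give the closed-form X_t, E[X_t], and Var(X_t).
X_t = 4 * exp((83/18) t + (5/3) B_t); E[X_t] = 4*exp(6*t); Var(X_t) = 16*(exp(25*t/9) - 1)*exp(12*t)

For GBM dX = mu X dt + sigma X dB with X_0 = x_0, apply Itô to Y = log X: dY = (mu - sigma^2/2) dt + sigma dB, so Y_t = log(x_0) + (mu - sigma^2/2) t + sigma B_t and hence X_t = x_0 * exp((mu - sigma^2/2) t + sigma B_t).
With mu = 6, sigma = 5/3, x_0 = 4, this gives:
  X_t = 4 * exp((83/18) * t + (5/3) * B_t).
Since sigma*B_t ~ Normal(0, sigma^2 t), E[exp(sigma*B_t)] = exp(sigma^2 t / 2); so E[X_t] = x_0 * exp((mu - sigma^2/2) t) * exp(sigma^2 t / 2) = x_0 * exp(mu t) = 4*exp(6*t).
Var(X_t) = E[X_t^2] - (E[X_t])^2 = x_0^2 * exp(2 mu t) * (exp(sigma^2 t) - 1) = 16*(exp(25*t/9) - 1)*exp(12*t).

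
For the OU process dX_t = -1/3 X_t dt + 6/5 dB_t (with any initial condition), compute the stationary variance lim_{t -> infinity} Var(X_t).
lim Var(X_t) = 54/25

The OU SDE dX = -theta X dt + sigma dB admits the integrating factor exp(theta t): d(exp(theta t) X_t) = sigma exp(theta t) dB_t. Integrating from 0 to t gives X_t = x_0 * exp(-theta t) + sigma * int_0^t exp(-theta (t-s)) dB_s for any initial x_0. The Itô integral has variance (by the Itô isometry) sigma^2 * int_0^t exp(-2 theta (t - s)) ds = sigma^2 * (1 - exp(-2 theta t)) / (2 theta), independent of x_0.
With theta = 1/3, sigma = 6/5:
  Var(X_t) = (6/5)^2 * (1 - exp(-2*1/3 t)) / (2 * 1/3) = 54/25 - 54*exp(-2*t/3)/25.
As t -> infinity, exp(-2*1/3 t) -> 0, so the stationary variance is sigma^2 / (2 theta) = 54/25.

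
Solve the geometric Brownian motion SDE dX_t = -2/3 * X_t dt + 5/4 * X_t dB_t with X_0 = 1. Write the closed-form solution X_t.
X_t = 1 * exp((-139/96) * t + (5/4) * B_t)

For GBM dX = mu X dt + sigma X dB with X_0 = x_0, apply Itô to Y = log X: dY = (mu - sigma^2/2) dt + sigma dB, so Y_t = log(x_0) + (mu - sigma^2/2) t + sigma B_t and hence X_t = x_0 * exp((mu - sigma^2/2) t + sigma B_t).
With mu = -2/3, sigma = 5/4, x_0 = 1, this gives:
  X_t = 1 * exp((-139/96) * t + (5/4) * B_t).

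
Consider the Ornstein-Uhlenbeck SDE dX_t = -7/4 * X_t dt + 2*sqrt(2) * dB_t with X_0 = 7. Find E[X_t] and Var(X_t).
E[X_t] = 7*exp(-7*t/4); Var(X_t) = 16/7 - 16*exp(-7*t/2)/7

The OU SDE dX = -theta X dt + sigma dB admits the integrating factor exp(theta t): d(exp(theta t) X_t) = sigma exp(theta t) dB_t. Integrating from 0 to t:
  X_t = x_0 * exp(-theta t) + sigma * int_0^t exp(-theta (t-s)) dB_s.
The Itô integral has mean 0 and (by the Itô isometry) variance sigma^2 * int_0^t exp(-2 theta (t - s)) ds = sigma^2 * (1 - exp(-2 theta t)) / (2 theta).
With theta = 7/4, sigma = 2*sqrt(2), x_0 = 7:
  E[X_t] = 7 * exp(-7/4 t) = 7*exp(-7*t/4)
  Var(X_t) = (2*sqrt(2))^2 * (1 - exp(-2*7/4 t)) / (2 * 7/4) = 16/7 - 16*exp(-7*t/2)/7.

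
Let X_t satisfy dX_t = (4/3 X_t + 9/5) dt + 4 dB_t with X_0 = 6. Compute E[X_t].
E[X_t] = 147*exp(4*t/3)/20 - 27/20

Taking expectations and using E[dB_t] = 0, the mean m(t) = E[X_t] satisfies the ODE m'(t) = a m(t) + b with m(0) = x_0. With a = 4/3, b = 9/5, x_0 = 6, the solution is
  m(t) = x_0 * exp(a t) + (b/a) * (exp(a t) - 1)
       = 6 * exp((4/3) t) + ((9/5)/(4/3)) * (exp((4/3) t) - 1)
       = 147*exp(4*t/3)/20 - 27/20.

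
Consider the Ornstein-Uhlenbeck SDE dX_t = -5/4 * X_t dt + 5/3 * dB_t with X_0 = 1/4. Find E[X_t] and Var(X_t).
E[X_t] = exp(-5*t/4)/4; Var(X_t) = 10/9 - 10*exp(-5*t/2)/9

The OU SDE dX = -theta X dt + sigma dB admits the integrating factor exp(theta t): d(exp(theta t) X_t) = sigma exp(theta t) dB_t. Integrating from 0 to t:
  X_t = x_0 * exp(-theta t) + sigma * int_0^t exp(-theta (t-s)) dB_s.
The Itô integral has mean 0 and (by the Itô isometry) variance sigma^2 * int_0^t exp(-2 theta (t - s)) ds = sigma^2 * (1 - exp(-2 theta t)) / (2 theta).
With theta = 5/4, sigma = 5/3, x_0 = 1/4:
  E[X_t] = 1/4 * exp(-5/4 t) = exp(-5*t/4)/4
  Var(X_t) = (5/3)^2 * (1 - exp(-2*5/4 t)) / (2 * 5/4) = 10/9 - 10*exp(-5*t/2)/9.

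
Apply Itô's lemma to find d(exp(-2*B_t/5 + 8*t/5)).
d(exp(-2*B_t/5 + 8*t/5)) = (42*exp(-2*B_t/5 + 8*t/5)/25) dt + (-2*exp(-2*B_t/5 + 8*t/5)/5) dB_t

Itô's formula for f(t, x): d f(t, B_t) = (f_t + (1/2) f_xx) dt + f_x dB_t. Compute partials of f(t, x) = exp(8*t/5 - 2*x/5):
  f_t(t,x)  = 8*exp(8*t/5 - 2*x/5)/5
  f_x(t,x)  = -2*exp(8*t/5 - 2*x/5)/5
  f_xx(t,x) = 4*exp(8*t/5 - 2*x/5)/25
Assemble drift = f_t + (1/2) f_xx = 42*exp(8*t/5 - 2*x/5)/25 and diffusion = f_x = -2*exp(8*t/5 - 2*x/5)/5. Substituting x = B_t:
  d(exp(-2*B_t/5 + 8*t/5)) = (42*exp(-2*B_t/5 + 8*t/5)/25) dt + (-2*exp(-2*B_t/5 + 8*t/5)/5) dB_t.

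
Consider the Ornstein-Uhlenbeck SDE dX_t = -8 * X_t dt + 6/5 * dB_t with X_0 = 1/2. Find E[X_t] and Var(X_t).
E[X_t] = exp(-8*t)/2; Var(X_t) = 9/100 - 9*exp(-16*t)/100

The OU SDE dX = -theta X dt + sigma dB admits the integrating factor exp(theta t): d(exp(theta t) X_t) = sigma exp(theta t) dB_t. Integrating from 0 to t:
  X_t = x_0 * exp(-theta t) + sigma * int_0^t exp(-theta (t-s)) dB_s.
The Itô integral has mean 0 and (by the Itô isometry) variance sigma^2 * int_0^t exp(-2 theta (t - s)) ds = sigma^2 * (1 - exp(-2 theta t)) / (2 theta).
With theta = 8, sigma = 6/5, x_0 = 1/2:
  E[X_t] = 1/2 * exp(-8 t) = exp(-8*t)/2
  Var(X_t) = (6/5)^2 * (1 - exp(-2*8 t)) / (2 * 8) = 9/100 - 9*exp(-16*t)/100.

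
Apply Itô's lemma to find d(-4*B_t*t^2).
d(-4*B_t*t^2) = (-8*B_t*t) dt + (-4*t^2) dB_t

Itô's formula for f(t, x): d f(t, B_t) = (f_t + (1/2) f_xx) dt + f_x dB_t. Compute partials of f(t, x) = -4*t^2*x:
  f_t(t,x)  = -8*t*x
  f_x(t,x)  = -4*t^2
  f_xx(t,x) = 0
Assemble drift = f_t + (1/2) f_xx = -8*t*x and diffusion = f_x = -4*t^2. Substituting x = B_t:
  d(-4*B_t*t^2) = (-8*B_t*t) dt + (-4*t^2) dB_t.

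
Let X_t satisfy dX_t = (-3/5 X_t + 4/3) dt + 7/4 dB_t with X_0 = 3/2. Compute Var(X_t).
Var(X_t) = 245/96 - 245*exp(-6*t/5)/96

The variance V(t) = Var(X_t) satisfies V'(t) = 2 a V(t) + c^2 with V(0) = 0 (drift coefficient is linear in X, diffusion is constant). With a = -3/5, c = 7/4, the solution is
  V(t) = (c^2 / (2 a)) * (exp(2 a t) - 1)
       = ((7/4)^2 / (2*(-3/5))) * (exp((-6/5) t) - 1)
       = 245/96 - 245*exp(-6*t/5)/96.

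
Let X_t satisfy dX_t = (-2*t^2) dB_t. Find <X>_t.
<X>_t = 4*t^5/5

For an Itô process dX_t = a(t) dt + b(t) dB_t, the quadratic variation is <X>_t = int_0^t b(s)^2 ds (the drift term does not contribute). Here b(s) = -2*s^2, so
  b(s)^2 = 4*s^4.
Integrating from 0 to t:
  <X>_t = int_0^t (4*s^4) ds = 4*t^5/5.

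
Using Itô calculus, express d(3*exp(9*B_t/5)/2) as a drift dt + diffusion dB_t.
d(3*exp(9*B_t/5)/2) = (243*exp(9*B_t/5)/100) dt + (27*exp(9*B_t/5)/10) dB_t

Itô's formula for f(B_t) gives d f(B_t) = f'(B_t) dB_t + (1/2) f''(B_t) dt. Compute derivatives of f(x) = 3*exp(9*x/5)/2:
  f'(x)  = 27*exp(9*x/5)/10
  f''(x) = 243*exp(9*x/5)/50
Substitute x = B_t and multiply the f'' term by 1/2:
  drift     = (1/2) * (243*exp(9*x/5)/50) evaluated at B_t = 243*exp(9*B_t/5)/100
  diffusion = (27*exp(9*x/5)/10) evaluated at B_t = 27*exp(9*B_t/5)/10
Therefore d(3*exp(9*B_t/5)/2) = (243*exp(9*B_t/5)/100) dt + (27*exp(9*B_t/5)/10) dB_t.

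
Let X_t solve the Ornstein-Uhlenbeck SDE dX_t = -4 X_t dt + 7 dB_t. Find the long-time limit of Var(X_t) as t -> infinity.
lim Var(X_t) = 49/8

The OU SDE dX = -theta X dt + sigma dB admits the integrating factor exp(theta t): d(exp(theta t) X_t) = sigma exp(theta t) dB_t. Integrating from 0 to t gives X_t = x_0 * exp(-theta t) + sigma * int_0^t exp(-theta (t-s)) dB_s for any initial x_0. The Itô integral has variance (by the Itô isometry) sigma^2 * int_0^t exp(-2 theta (t - s)) ds = sigma^2 * (1 - exp(-2 theta t)) / (2 theta), independent of x_0.
With theta = 4, sigma = 7:
  Var(X_t) = (7)^2 * (1 - exp(-2*4 t)) / (2 * 4) = 49/8 - 49*exp(-8*t)/8.
As t -> infinity, exp(-2*4 t) -> 0, so the stationary variance is sigma^2 / (2 theta) = 49/8.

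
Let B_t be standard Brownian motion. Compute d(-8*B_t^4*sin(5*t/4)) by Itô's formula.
d(-8*B_t^4*sin(5*t/4)) = (B_t^2*(-10*B_t^2*cos(5*t/4) - 48*sin(5*t/4))) dt + (-32*B_t^3*sin(5*t/4)) dB_t

Itô's formula for f(t, x): d f(t, B_t) = (f_t + (1/2) f_xx) dt + f_x dB_t. Compute partials of f(t, x) = -8*x^4*sin(5*t/4):
  f_t(t,x)  = -10*x^4*cos(5*t/4)
  f_x(t,x)  = -32*x^3*sin(5*t/4)
  f_xx(t,x) = -96*x^2*sin(5*t/4)
Assemble drift = f_t + (1/2) f_xx = x^2*(-10*x^2*cos(5*t/4) - 48*sin(5*t/4)) and diffusion = f_x = -32*x^3*sin(5*t/4). Substituting x = B_t:
  d(-8*B_t^4*sin(5*t/4)) = (B_t^2*(-10*B_t^2*cos(5*t/4) - 48*sin(5*t/4))) dt + (-32*B_t^3*sin(5*t/4)) dB_t.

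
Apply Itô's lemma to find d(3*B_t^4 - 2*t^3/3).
d(3*B_t^4 - 2*t^3/3) = (18*B_t^2 - 2*t^2) dt + (12*B_t^3) dB_t

Itô's formula for f(t, x): d f(t, B_t) = (f_t + (1/2) f_xx) dt + f_x dB_t. Compute partials of f(t, x) = -2*t^3/3 + 3*x^4:
  f_t(t,x)  = -2*t^2
  f_x(t,x)  = 12*x^3
  f_xx(t,x) = 36*x^2
Assemble drift = f_t + (1/2) f_xx = -2*t^2 + 18*x^2 and diffusion = f_x = 12*x^3. Substituting x = B_t:
  d(3*B_t^4 - 2*t^3/3) = (18*B_t^2 - 2*t^2) dt + (12*B_t^3) dB_t.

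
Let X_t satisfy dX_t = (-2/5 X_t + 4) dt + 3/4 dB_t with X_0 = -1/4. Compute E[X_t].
E[X_t] = 10 - 41*exp(-2*t/5)/4

Taking expectations and using E[dB_t] = 0, the mean m(t) = E[X_t] satisfies the ODE m'(t) = a m(t) + b with m(0) = x_0. With a = -2/5, b = 4, x_0 = -1/4, the solution is
  m(t) = x_0 * exp(a t) + (b/a) * (exp(a t) - 1)
       = (-1/4) * exp((-2/5) t) + (4/(-2/5)) * (exp((-2/5) t) - 1)
       = 10 - 41*exp(-2*t/5)/4.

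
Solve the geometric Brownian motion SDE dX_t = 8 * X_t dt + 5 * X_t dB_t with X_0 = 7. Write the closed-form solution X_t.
X_t = 7 * exp((-9/2) * t + (5) * B_t)

For GBM dX = mu X dt + sigma X dB with X_0 = x_0, apply Itô to Y = log X: dY = (mu - sigma^2/2) dt + sigma dB, so Y_t = log(x_0) + (mu - sigma^2/2) t + sigma B_t and hence X_t = x_0 * exp((mu - sigma^2/2) t + sigma B_t).
With mu = 8, sigma = 5, x_0 = 7, this gives:
  X_t = 7 * exp((-9/2) * t + (5) * B_t).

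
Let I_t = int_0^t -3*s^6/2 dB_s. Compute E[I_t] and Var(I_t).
E[I_t] = 0; Var(I_t) = 9*t^13/52

The Itô integral of a deterministic integrand f(s) has mean 0 because each increment f(s) * (B_{s+ds} - B_s) has mean 0. By the Itô isometry:
  Var( int_0^t f(s) dB_s ) = E[ (int_0^t f(s) dB_s)^2 ] = int_0^t f(s)^2 ds.
Here f(s) = -3*s^6/2, so f(s)^2 = 9*s^12/4. Integrate:
  int_0^t (9*s^12/4) ds = 9*t^13/52.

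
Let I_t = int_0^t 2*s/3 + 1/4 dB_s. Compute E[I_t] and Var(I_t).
E[I_t] = 0; Var(I_t) = t*(64*t^2 + 72*t + 27)/432

The Itô integral of a deterministic integrand f(s) has mean 0 because each increment f(s) * (B_{s+ds} - B_s) has mean 0. By the Itô isometry:
  Var( int_0^t f(s) dB_s ) = E[ (int_0^t f(s) dB_s)^2 ] = int_0^t f(s)^2 ds.
Here f(s) = 2*s/3 + 1/4, so f(s)^2 = (8*s + 3)^2/144. Integrate:
  int_0^t ((8*s + 3)^2/144) ds = t*(64*t^2 + 72*t + 27)/432.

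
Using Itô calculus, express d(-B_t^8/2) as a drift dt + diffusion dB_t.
d(-B_t^8/2) = (-14*B_t^6) dt + (-4*B_t^7) dB_t

Itô's formula for f(B_t) gives d f(B_t) = f'(B_t) dB_t + (1/2) f''(B_t) dt. Compute derivatives of f(x) = -x^8/2:
  f'(x)  = -4*x^7
  f''(x) = -28*x^6
Substitute x = B_t and multiply the f'' term by 1/2:
  drift     = (1/2) * (-28*x^6) evaluated at B_t = -14*B_t^6
  diffusion = (-4*x^7) evaluated at B_t = -4*B_t^7
Therefore d(-B_t^8/2) = (-14*B_t^6) dt + (-4*B_t^7) dB_t.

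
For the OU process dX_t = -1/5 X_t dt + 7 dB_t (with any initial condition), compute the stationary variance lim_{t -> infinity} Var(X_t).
lim Var(X_t) = 245/2

The OU SDE dX = -theta X dt + sigma dB admits the integrating factor exp(theta t): d(exp(theta t) X_t) = sigma exp(theta t) dB_t. Integrating from 0 to t gives X_t = x_0 * exp(-theta t) + sigma * int_0^t exp(-theta (t-s)) dB_s for any initial x_0. The Itô integral has variance (by the Itô isometry) sigma^2 * int_0^t exp(-2 theta (t - s)) ds = sigma^2 * (1 - exp(-2 theta t)) / (2 theta), independent of x_0.
With theta = 1/5, sigma = 7:
  Var(X_t) = (7)^2 * (1 - exp(-2*1/5 t)) / (2 * 1/5) = 245/2 - 245*exp(-2*t/5)/2.
As t -> infinity, exp(-2*1/5 t) -> 0, so the stationary variance is sigma^2 / (2 theta) = 245/2.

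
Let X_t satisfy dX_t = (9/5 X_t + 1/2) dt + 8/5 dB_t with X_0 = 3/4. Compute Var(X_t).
Var(X_t) = 32*exp(18*t/5)/45 - 32/45

The variance V(t) = Var(X_t) satisfies V'(t) = 2 a V(t) + c^2 with V(0) = 0 (drift coefficient is linear in X, diffusion is constant). With a = 9/5, c = 8/5, the solution is
  V(t) = (c^2 / (2 a)) * (exp(2 a t) - 1)
       = ((8/5)^2 / (2*(9/5))) * (exp((18/5) t) - 1)
       = 32*exp(18*t/5)/45 - 32/45.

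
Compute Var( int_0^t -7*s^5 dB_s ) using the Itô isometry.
Var = 49*t^11/11

The Itô integral of a deterministic integrand f(s) has mean 0 because each increment f(s) * (B_{s+ds} - B_s) has mean 0. By the Itô isometry:
  Var( int_0^t f(s) dB_s ) = E[ (int_0^t f(s) dB_s)^2 ] = int_0^t f(s)^2 ds.
Here f(s) = -7*s^5, so f(s)^2 = 49*s^10. Integrate:
  int_0^t (49*s^10) ds = 49*t^11/11.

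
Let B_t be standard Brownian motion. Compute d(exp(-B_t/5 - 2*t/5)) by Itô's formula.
d(exp(-B_t/5 - 2*t/5)) = (-19*exp(-B_t/5 - 2*t/5)/50) dt + (-exp(-B_t/5 - 2*t/5)/5) dB_t

Itô's formula for f(t, x): d f(t, B_t) = (f_t + (1/2) f_xx) dt + f_x dB_t. Compute partials of f(t, x) = exp(-2*t/5 - x/5):
  f_t(t,x)  = -2*exp(-2*t/5 - x/5)/5
  f_x(t,x)  = -exp(-2*t/5 - x/5)/5
  f_xx(t,x) = exp(-2*t/5 - x/5)/25
Assemble drift = f_t + (1/2) f_xx = -19*exp(-2*t/5 - x/5)/50 and diffusion = f_x = -exp(-2*t/5 - x/5)/5. Substituting x = B_t:
  d(exp(-B_t/5 - 2*t/5)) = (-19*exp(-B_t/5 - 2*t/5)/50) dt + (-exp(-B_t/5 - 2*t/5)/5) dB_t.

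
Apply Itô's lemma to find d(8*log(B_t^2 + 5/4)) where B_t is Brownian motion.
d(8*log(B_t^2 + 5/4)) = (32*(5 - 4*B_t^2)/(4*B_t^2 + 5)^2) dt + (64*B_t/(4*B_t^2 + 5)) dB_t

Itô's formula for f(B_t) gives d f(B_t) = f'(B_t) dB_t + (1/2) f''(B_t) dt. Compute derivatives of f(x) = 8*log(x^2 + 5/4):
  f'(x)  = 64*x/(4*x^2 + 5)
  f''(x) = 64*(5 - 4*x^2)/(4*x^2 + 5)^2
Substitute x = B_t and multiply the f'' term by 1/2:
  drift     = (1/2) * (64*(5 - 4*x^2)/(4*x^2 + 5)^2) evaluated at B_t = 32*(5 - 4*B_t^2)/(4*B_t^2 + 5)^2
  diffusion = (64*x/(4*x^2 + 5)) evaluated at B_t = 64*B_t/(4*B_t^2 + 5)
Therefore d(8*log(B_t^2 + 5/4)) = (32*(5 - 4*B_t^2)/(4*B_t^2 + 5)^2) dt + (64*B_t/(4*B_t^2 + 5)) dB_t.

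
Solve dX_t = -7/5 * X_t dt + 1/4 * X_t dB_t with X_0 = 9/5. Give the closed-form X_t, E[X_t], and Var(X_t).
X_t = 9/5 * exp((-229/160) t + (1/4) B_t); E[X_t] = 9*exp(-7*t/5)/5; Var(X_t) = (81*exp(t/16) - 81)*exp(-14*t/5)/25

For GBM dX = mu X dt + sigma X dB with X_0 = x_0, apply Itô to Y = log X: dY = (mu - sigma^2/2) dt + sigma dB, so Y_t = log(x_0) + (mu - sigma^2/2) t + sigma B_t and hence X_t = x_0 * exp((mu - sigma^2/2) t + sigma B_t).
With mu = -7/5, sigma = 1/4, x_0 = 9/5, this gives:
  X_t = 9/5 * exp((-229/160) * t + (1/4) * B_t).
Since sigma*B_t ~ Normal(0, sigma^2 t), E[exp(sigma*B_t)] = exp(sigma^2 t / 2); so E[X_t] = x_0 * exp((mu - sigma^2/2) t) * exp(sigma^2 t / 2) = x_0 * exp(mu t) = 9*exp(-7*t/5)/5.
Var(X_t) = E[X_t^2] - (E[X_t])^2 = x_0^2 * exp(2 mu t) * (exp(sigma^2 t) - 1) = (81*exp(t/16) - 81)*exp(-14*t/5)/25.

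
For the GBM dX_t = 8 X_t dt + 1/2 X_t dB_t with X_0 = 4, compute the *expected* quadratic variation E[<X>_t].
E[<X>_t] = 16*exp(65*t/4)/65 - 16/65

<X>_t = int_0^t ((1/2) * X_s)^2 ds. Taking expectation inside the integral: E[<X>_t] = (1/2)^2 * int_0^t E[X_s^2] ds. For GBM, E[X_s^2] = x_0^2 * exp((2 mu + sigma^2) s). Integrating:
  E[<X>_t] = (1/2)^2 * 4^2 * (exp((2*8 + (1/2)^2) t) - 1) / (2*8 + (1/2)^2)
           = (1/2)^2 * 4^2 * (exp((65/4) t) - 1) / (65/4) = 16*exp(65*t/4)/65 - 16/65.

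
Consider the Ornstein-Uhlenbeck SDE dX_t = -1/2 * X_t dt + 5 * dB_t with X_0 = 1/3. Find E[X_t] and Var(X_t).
E[X_t] = exp(-t/2)/3; Var(X_t) = 25 - 25*exp(-t)

The OU SDE dX = -theta X dt + sigma dB admits the integrating factor exp(theta t): d(exp(theta t) X_t) = sigma exp(theta t) dB_t. Integrating from 0 to t:
  X_t = x_0 * exp(-theta t) + sigma * int_0^t exp(-theta (t-s)) dB_s.
The Itô integral has mean 0 and (by the Itô isometry) variance sigma^2 * int_0^t exp(-2 theta (t - s)) ds = sigma^2 * (1 - exp(-2 theta t)) / (2 theta).
With theta = 1/2, sigma = 5, x_0 = 1/3:
  E[X_t] = 1/3 * exp(-1/2 t) = exp(-t/2)/3
  Var(X_t) = (5)^2 * (1 - exp(-2*1/2 t)) / (2 * 1/2) = 25 - 25*exp(-t).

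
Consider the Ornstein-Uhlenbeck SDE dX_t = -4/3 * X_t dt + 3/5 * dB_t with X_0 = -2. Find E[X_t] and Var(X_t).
E[X_t] = -2*exp(-4*t/3); Var(X_t) = 27/200 - 27*exp(-8*t/3)/200

The OU SDE dX = -theta X dt + sigma dB admits the integrating factor exp(theta t): d(exp(theta t) X_t) = sigma exp(theta t) dB_t. Integrating from 0 to t:
  X_t = x_0 * exp(-theta t) + sigma * int_0^t exp(-theta (t-s)) dB_s.
The Itô integral has mean 0 and (by the Itô isometry) variance sigma^2 * int_0^t exp(-2 theta (t - s)) ds = sigma^2 * (1 - exp(-2 theta t)) / (2 theta).
With theta = 4/3, sigma = 3/5, x_0 = -2:
  E[X_t] = -2 * exp(-4/3 t) = -2*exp(-4*t/3)
  Var(X_t) = (3/5)^2 * (1 - exp(-2*4/3 t)) / (2 * 4/3) = 27/200 - 27*exp(-8*t/3)/200.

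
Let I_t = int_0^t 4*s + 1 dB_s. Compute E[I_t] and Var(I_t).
E[I_t] = 0; Var(I_t) = t*(16*t^2 + 12*t + 3)/3

The Itô integral of a deterministic integrand f(s) has mean 0 because each increment f(s) * (B_{s+ds} - B_s) has mean 0. By the Itô isometry:
  Var( int_0^t f(s) dB_s ) = E[ (int_0^t f(s) dB_s)^2 ] = int_0^t f(s)^2 ds.
Here f(s) = 4*s + 1, so f(s)^2 = (4*s + 1)^2. Integrate:
  int_0^t ((4*s + 1)^2) ds = t*(16*t^2 + 12*t + 3)/3.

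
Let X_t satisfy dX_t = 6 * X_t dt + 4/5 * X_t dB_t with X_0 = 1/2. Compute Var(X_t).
Var(X_t) = (exp(16*t/25) - 1)*exp(12*t)/4

For GBM dX = mu X dt + sigma X dB with X_0 = x_0, apply Itô to Y = log X: dY = (mu - sigma^2/2) dt + sigma dB, so Y_t = log(x_0) + (mu - sigma^2/2) t + sigma B_t and hence X_t = x_0 * exp((mu - sigma^2/2) t + sigma B_t).
With mu = 6, sigma = 4/5, x_0 = 1/2, this gives:
  X_t = 1/2 * exp((142/25) * t + (4/5) * B_t).
Since sigma*B_t ~ Normal(0, sigma^2 t), E[exp(sigma*B_t)] = exp(sigma^2 t / 2); so E[X_t] = x_0 * exp((mu - sigma^2/2) t) * exp(sigma^2 t / 2) = x_0 * exp(mu t) = exp(6*t)/2.
Var(X_t) = E[X_t^2] - (E[X_t])^2 = x_0^2 * exp(2 mu t) * (exp(sigma^2 t) - 1) = (exp(16*t/25) - 1)*exp(12*t)/4.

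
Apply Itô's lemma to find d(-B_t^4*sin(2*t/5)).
d(-B_t^4*sin(2*t/5)) = (-2*B_t^2*(B_t^2*cos(2*t/5) + 15*sin(2*t/5))/5) dt + (-4*B_t^3*sin(2*t/5)) dB_t

Itô's formula for f(t, x): d f(t, B_t) = (f_t + (1/2) f_xx) dt + f_x dB_t. Compute partials of f(t, x) = -x^4*sin(2*t/5):
  f_t(t,x)  = -2*x^4*cos(2*t/5)/5
  f_x(t,x)  = -4*x^3*sin(2*t/5)
  f_xx(t,x) = -12*x^2*sin(2*t/5)
Assemble drift = f_t + (1/2) f_xx = -2*x^2*(x^2*cos(2*t/5) + 15*sin(2*t/5))/5 and diffusion = f_x = -4*x^3*sin(2*t/5). Substituting x = B_t:
  d(-B_t^4*sin(2*t/5)) = (-2*B_t^2*(B_t^2*cos(2*t/5) + 15*sin(2*t/5))/5) dt + (-4*B_t^3*sin(2*t/5)) dB_t.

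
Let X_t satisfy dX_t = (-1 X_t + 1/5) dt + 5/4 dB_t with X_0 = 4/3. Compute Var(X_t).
Var(X_t) = 25/32 - 25*exp(-2*t)/32

The variance V(t) = Var(X_t) satisfies V'(t) = 2 a V(t) + c^2 with V(0) = 0 (drift coefficient is linear in X, diffusion is constant). With a = -1, c = 5/4, the solution is
  V(t) = (c^2 / (2 a)) * (exp(2 a t) - 1)
       = ((5/4)^2 / (2*(-1))) * (exp((-2) t) - 1)
       = 25/32 - 25*exp(-2*t)/32.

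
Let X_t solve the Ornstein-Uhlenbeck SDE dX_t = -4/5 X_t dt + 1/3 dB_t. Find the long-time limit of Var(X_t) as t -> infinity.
lim Var(X_t) = 5/72

The OU SDE dX = -theta X dt + sigma dB admits the integrating factor exp(theta t): d(exp(theta t) X_t) = sigma exp(theta t) dB_t. Integrating from 0 to t gives X_t = x_0 * exp(-theta t) + sigma * int_0^t exp(-theta (t-s)) dB_s for any initial x_0. The Itô integral has variance (by the Itô isometry) sigma^2 * int_0^t exp(-2 theta (t - s)) ds = sigma^2 * (1 - exp(-2 theta t)) / (2 theta), independent of x_0.
With theta = 4/5, sigma = 1/3:
  Var(X_t) = (1/3)^2 * (1 - exp(-2*4/5 t)) / (2 * 4/5) = 5/72 - 5*exp(-8*t/5)/72.
As t -> infinity, exp(-2*4/5 t) -> 0, so the stationary variance is sigma^2 / (2 theta) = 5/72.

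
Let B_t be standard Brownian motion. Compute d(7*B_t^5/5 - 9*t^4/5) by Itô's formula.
d(7*B_t^5/5 - 9*t^4/5) = (14*B_t^3 - 36*t^3/5) dt + (7*B_t^4) dB_t

Itô's formula for f(t, x): d f(t, B_t) = (f_t + (1/2) f_xx) dt + f_x dB_t. Compute partials of f(t, x) = -9*t^4/5 + 7*x^5/5:
  f_t(t,x)  = -36*t^3/5
  f_x(t,x)  = 7*x^4
  f_xx(t,x) = 28*x^3
Assemble drift = f_t + (1/2) f_xx = -36*t^3/5 + 14*x^3 and diffusion = f_x = 7*x^4. Substituting x = B_t:
  d(7*B_t^5/5 - 9*t^4/5) = (14*B_t^3 - 36*t^3/5) dt + (7*B_t^4) dB_t.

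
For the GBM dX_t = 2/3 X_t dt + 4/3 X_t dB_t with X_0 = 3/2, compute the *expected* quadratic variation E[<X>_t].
E[<X>_t] = 9*exp(28*t/9)/7 - 9/7

<X>_t = int_0^t ((4/3) * X_s)^2 ds. Taking expectation inside the integral: E[<X>_t] = (4/3)^2 * int_0^t E[X_s^2] ds. For GBM, E[X_s^2] = x_0^2 * exp((2 mu + sigma^2) s). Integrating:
  E[<X>_t] = (4/3)^2 * (3/2)^2 * (exp((2*(2/3) + (4/3)^2) t) - 1) / (2*(2/3) + (4/3)^2)
           = (4/3)^2 * (3/2)^2 * (exp((28/9) t) - 1) / (28/9) = 9*exp(28*t/9)/7 - 9/7.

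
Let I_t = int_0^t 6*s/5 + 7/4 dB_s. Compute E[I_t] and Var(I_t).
E[I_t] = 0; Var(I_t) = t*(192*t^2 + 840*t + 1225)/400

The Itô integral of a deterministic integrand f(s) has mean 0 because each increment f(s) * (B_{s+ds} - B_s) has mean 0. By the Itô isometry:
  Var( int_0^t f(s) dB_s ) = E[ (int_0^t f(s) dB_s)^2 ] = int_0^t f(s)^2 ds.
Here f(s) = 6*s/5 + 7/4, so f(s)^2 = (24*s + 35)^2/400. Integrate:
  int_0^t ((24*s + 35)^2/400) ds = t*(192*t^2 + 840*t + 1225)/400.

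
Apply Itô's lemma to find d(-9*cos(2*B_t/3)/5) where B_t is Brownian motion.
d(-9*cos(2*B_t/3)/5) = (2*cos(2*B_t/3)/5) dt + (6*sin(2*B_t/3)/5) dB_t

Itô's formula for f(B_t) gives d f(B_t) = f'(B_t) dB_t + (1/2) f''(B_t) dt. Compute derivatives of f(x) = -9*cos(2*x/3)/5:
  f'(x)  = 6*sin(2*x/3)/5
  f''(x) = 4*cos(2*x/3)/5
Substitute x = B_t and multiply the f'' term by 1/2:
  drift     = (1/2) * (4*cos(2*x/3)/5) evaluated at B_t = 2*cos(2*B_t/3)/5
  diffusion = (6*sin(2*x/3)/5) evaluated at B_t = 6*sin(2*B_t/3)/5
Therefore d(-9*cos(2*B_t/3)/5) = (2*cos(2*B_t/3)/5) dt + (6*sin(2*B_t/3)/5) dB_t.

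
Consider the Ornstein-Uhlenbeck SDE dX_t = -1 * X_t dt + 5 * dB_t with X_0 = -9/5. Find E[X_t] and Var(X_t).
E[X_t] = -9*exp(-t)/5; Var(X_t) = 25/2 - 25*exp(-2*t)/2

The OU SDE dX = -theta X dt + sigma dB admits the integrating factor exp(theta t): d(exp(theta t) X_t) = sigma exp(theta t) dB_t. Integrating from 0 to t:
  X_t = x_0 * exp(-theta t) + sigma * int_0^t exp(-theta (t-s)) dB_s.
The Itô integral has mean 0 and (by the Itô isometry) variance sigma^2 * int_0^t exp(-2 theta (t - s)) ds = sigma^2 * (1 - exp(-2 theta t)) / (2 theta).
With theta = 1, sigma = 5, x_0 = -9/5:
  E[X_t] = -9/5 * exp(-1 t) = -9*exp(-t)/5
  Var(X_t) = (5)^2 * (1 - exp(-2*1 t)) / (2 * 1) = 25/2 - 25*exp(-2*t)/2.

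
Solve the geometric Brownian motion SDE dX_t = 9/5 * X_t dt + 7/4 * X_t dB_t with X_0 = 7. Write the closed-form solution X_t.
X_t = 7 * exp((43/160) * t + (7/4) * B_t)

For GBM dX = mu X dt + sigma X dB with X_0 = x_0, apply Itô to Y = log X: dY = (mu - sigma^2/2) dt + sigma dB, so Y_t = log(x_0) + (mu - sigma^2/2) t + sigma B_t and hence X_t = x_0 * exp((mu - sigma^2/2) t + sigma B_t).
With mu = 9/5, sigma = 7/4, x_0 = 7, this gives:
  X_t = 7 * exp((43/160) * t + (7/4) * B_t).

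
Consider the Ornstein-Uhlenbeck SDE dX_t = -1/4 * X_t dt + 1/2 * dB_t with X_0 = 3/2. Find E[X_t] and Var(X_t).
E[X_t] = 3*exp(-t/4)/2; Var(X_t) = 1/2 - exp(-t/2)/2

The OU SDE dX = -theta X dt + sigma dB admits the integrating factor exp(theta t): d(exp(theta t) X_t) = sigma exp(theta t) dB_t. Integrating from 0 to t:
  X_t = x_0 * exp(-theta t) + sigma * int_0^t exp(-theta (t-s)) dB_s.
The Itô integral has mean 0 and (by the Itô isometry) variance sigma^2 * int_0^t exp(-2 theta (t - s)) ds = sigma^2 * (1 - exp(-2 theta t)) / (2 theta).
With theta = 1/4, sigma = 1/2, x_0 = 3/2:
  E[X_t] = 3/2 * exp(-1/4 t) = 3*exp(-t/4)/2
  Var(X_t) = (1/2)^2 * (1 - exp(-2*1/4 t)) / (2 * 1/4) = 1/2 - exp(-t/2)/2.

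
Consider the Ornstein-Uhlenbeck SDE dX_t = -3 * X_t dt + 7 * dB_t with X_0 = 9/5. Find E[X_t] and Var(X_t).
E[X_t] = 9*exp(-3*t)/5; Var(X_t) = 49/6 - 49*exp(-6*t)/6

The OU SDE dX = -theta X dt + sigma dB admits the integrating factor exp(theta t): d(exp(theta t) X_t) = sigma exp(theta t) dB_t. Integrating from 0 to t:
  X_t = x_0 * exp(-theta t) + sigma * int_0^t exp(-theta (t-s)) dB_s.
The Itô integral has mean 0 and (by the Itô isometry) variance sigma^2 * int_0^t exp(-2 theta (t - s)) ds = sigma^2 * (1 - exp(-2 theta t)) / (2 theta).
With theta = 3, sigma = 7, x_0 = 9/5:
  E[X_t] = 9/5 * exp(-3 t) = 9*exp(-3*t)/5
  Var(X_t) = (7)^2 * (1 - exp(-2*3 t)) / (2 * 3) = 49/6 - 49*exp(-6*t)/6.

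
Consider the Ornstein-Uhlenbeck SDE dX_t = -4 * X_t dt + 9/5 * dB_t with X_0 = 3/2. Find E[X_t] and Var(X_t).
E[X_t] = 3*exp(-4*t)/2; Var(X_t) = 81/200 - 81*exp(-8*t)/200

The OU SDE dX = -theta X dt + sigma dB admits the integrating factor exp(theta t): d(exp(theta t) X_t) = sigma exp(theta t) dB_t. Integrating from 0 to t:
  X_t = x_0 * exp(-theta t) + sigma * int_0^t exp(-theta (t-s)) dB_s.
The Itô integral has mean 0 and (by the Itô isometry) variance sigma^2 * int_0^t exp(-2 theta (t - s)) ds = sigma^2 * (1 - exp(-2 theta t)) / (2 theta).
With theta = 4, sigma = 9/5, x_0 = 3/2:
  E[X_t] = 3/2 * exp(-4 t) = 3*exp(-4*t)/2
  Var(X_t) = (9/5)^2 * (1 - exp(-2*4 t)) / (2 * 4) = 81/200 - 81*exp(-8*t)/200.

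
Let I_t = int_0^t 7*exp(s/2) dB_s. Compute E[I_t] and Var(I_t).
E[I_t] = 0; Var(I_t) = 49*exp(t) - 49

The Itô integral of a deterministic integrand f(s) has mean 0 because each increment f(s) * (B_{s+ds} - B_s) has mean 0. By the Itô isometry:
  Var( int_0^t f(s) dB_s ) = E[ (int_0^t f(s) dB_s)^2 ] = int_0^t f(s)^2 ds.
Here f(s) = 7*exp(s/2), so f(s)^2 = 49*exp(s). Integrate:
  int_0^t (49*exp(s)) ds = 49*exp(t) - 49.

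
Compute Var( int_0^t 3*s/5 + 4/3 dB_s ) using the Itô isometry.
Var = t*(27*t^2 + 180*t + 400)/225

The Itô integral of a deterministic integrand f(s) has mean 0 because each increment f(s) * (B_{s+ds} - B_s) has mean 0. By the Itô isometry:
  Var( int_0^t f(s) dB_s ) = E[ (int_0^t f(s) dB_s)^2 ] = int_0^t f(s)^2 ds.
Here f(s) = 3*s/5 + 4/3, so f(s)^2 = (9*s + 20)^2/225. Integrate:
  int_0^t ((9*s + 20)^2/225) ds = t*(27*t^2 + 180*t + 400)/225.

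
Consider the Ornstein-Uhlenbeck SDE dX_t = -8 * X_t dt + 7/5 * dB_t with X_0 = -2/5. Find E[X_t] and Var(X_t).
E[X_t] = -2*exp(-8*t)/5; Var(X_t) = 49/400 - 49*exp(-16*t)/400

The OU SDE dX = -theta X dt + sigma dB admits the integrating factor exp(theta t): d(exp(theta t) X_t) = sigma exp(theta t) dB_t. Integrating from 0 to t:
  X_t = x_0 * exp(-theta t) + sigma * int_0^t exp(-theta (t-s)) dB_s.
The Itô integral has mean 0 and (by the Itô isometry) variance sigma^2 * int_0^t exp(-2 theta (t - s)) ds = sigma^2 * (1 - exp(-2 theta t)) / (2 theta).
With theta = 8, sigma = 7/5, x_0 = -2/5:
  E[X_t] = -2/5 * exp(-8 t) = -2*exp(-8*t)/5
  Var(X_t) = (7/5)^2 * (1 - exp(-2*8 t)) / (2 * 8) = 49/400 - 49*exp(-16*t)/400.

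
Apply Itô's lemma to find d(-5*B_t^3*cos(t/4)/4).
d(-5*B_t^3*cos(t/4)/4) = (5*B_t*(B_t^2*sin(t/4) - 12*cos(t/4))/16) dt + (-15*B_t^2*cos(t/4)/4) dB_t

Itô's formula for f(t, x): d f(t, B_t) = (f_t + (1/2) f_xx) dt + f_x dB_t. Compute partials of f(t, x) = -5*x^3*cos(t/4)/4:
  f_t(t,x)  = 5*x^3*sin(t/4)/16
  f_x(t,x)  = -15*x^2*cos(t/4)/4
  f_xx(t,x) = -15*x*cos(t/4)/2
Assemble drift = f_t + (1/2) f_xx = 5*x*(x^2*sin(t/4) - 12*cos(t/4))/16 and diffusion = f_x = -15*x^2*cos(t/4)/4. Substituting x = B_t:
  d(-5*B_t^3*cos(t/4)/4) = (5*B_t*(B_t^2*sin(t/4) - 12*cos(t/4))/16) dt + (-15*B_t^2*cos(t/4)/4) dB_t.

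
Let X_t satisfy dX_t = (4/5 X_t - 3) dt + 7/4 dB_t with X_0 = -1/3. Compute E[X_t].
E[X_t] = 15/4 - 49*exp(4*t/5)/12

Taking expectations and using E[dB_t] = 0, the mean m(t) = E[X_t] satisfies the ODE m'(t) = a m(t) + b with m(0) = x_0. With a = 4/5, b = -3, x_0 = -1/3, the solution is
  m(t) = x_0 * exp(a t) + (b/a) * (exp(a t) - 1)
       = (-1/3) * exp((4/5) t) + ((-3)/(4/5)) * (exp((4/5) t) - 1)
       = 15/4 - 49*exp(4*t/5)/12.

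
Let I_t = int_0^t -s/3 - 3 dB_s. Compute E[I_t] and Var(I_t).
E[I_t] = 0; Var(I_t) = t*(t^2 + 27*t + 243)/27

The Itô integral of a deterministic integrand f(s) has mean 0 because each increment f(s) * (B_{s+ds} - B_s) has mean 0. By the Itô isometry:
  Var( int_0^t f(s) dB_s ) = E[ (int_0^t f(s) dB_s)^2 ] = int_0^t f(s)^2 ds.
Here f(s) = -s/3 - 3, so f(s)^2 = (s + 9)^2/9. Integrate:
  int_0^t ((s + 9)^2/9) ds = t*(t^2 + 27*t + 243)/27.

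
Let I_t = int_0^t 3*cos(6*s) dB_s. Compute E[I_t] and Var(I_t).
E[I_t] = 0; Var(I_t) = 9*t/2 + 3*sin(12*t)/8

The Itô integral of a deterministic integrand f(s) has mean 0 because each increment f(s) * (B_{s+ds} - B_s) has mean 0. By the Itô isometry:
  Var( int_0^t f(s) dB_s ) = E[ (int_0^t f(s) dB_s)^2 ] = int_0^t f(s)^2 ds.
Here f(s) = 3*cos(6*s), so f(s)^2 = 9*cos(6*s)^2. Integrate:
  int_0^t (9*cos(6*s)^2) ds = 9*t/2 + 3*sin(12*t)/8.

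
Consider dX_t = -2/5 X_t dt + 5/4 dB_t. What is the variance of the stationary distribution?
lim Var(X_t) = 125/64

The OU SDE dX = -theta X dt + sigma dB admits the integrating factor exp(theta t): d(exp(theta t) X_t) = sigma exp(theta t) dB_t. Integrating from 0 to t gives X_t = x_0 * exp(-theta t) + sigma * int_0^t exp(-theta (t-s)) dB_s for any initial x_0. The Itô integral has variance (by the Itô isometry) sigma^2 * int_0^t exp(-2 theta (t - s)) ds = sigma^2 * (1 - exp(-2 theta t)) / (2 theta), independent of x_0.
With theta = 2/5, sigma = 5/4:
  Var(X_t) = (5/4)^2 * (1 - exp(-2*2/5 t)) / (2 * 2/5) = 125/64 - 125*exp(-4*t/5)/64.
As t -> infinity, exp(-2*2/5 t) -> 0, so the stationary variance is sigma^2 / (2 theta) = 125/64.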